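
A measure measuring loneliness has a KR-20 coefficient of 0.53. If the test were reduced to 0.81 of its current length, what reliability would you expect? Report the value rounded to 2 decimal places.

0.48

Spearman-Brown: r_new = n·r / (1 + (n − 1)·r)
r_new = 0.81·0.53 / [1 + (0.81 − 1)·0.53]
r_new = 0.4293 / 0.8993 ≈ 0.4774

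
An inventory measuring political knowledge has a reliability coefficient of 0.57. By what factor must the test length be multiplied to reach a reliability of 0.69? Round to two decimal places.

1.68

Spearman-Brown solved for the length factor n:
n = r*(1 − r) / [ r (1 − r*) ]
n = 0.69 × (1 − 0.57) / [ 0.57 × (1 − 0.69) ]
n = 0.2967 / 0.1767 ≈ 1.6791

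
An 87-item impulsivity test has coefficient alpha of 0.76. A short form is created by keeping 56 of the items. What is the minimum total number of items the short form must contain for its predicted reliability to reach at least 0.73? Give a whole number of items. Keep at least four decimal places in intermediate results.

First, r for the 56-item form: n = 56/87 = 0.6437, so r_56 = 0.6437·0.76/(1 + (0.6437 − 1)·0.76) = 0.6709
Then solve for n' with r_old = 0.6709, r_target = 0.73: n' = 0.73(1 − 0.6709)/[0.6709(1 − 0.73)] = 1.3263
Items = 1.3263 × 56 ≈ 74.27 → 75

75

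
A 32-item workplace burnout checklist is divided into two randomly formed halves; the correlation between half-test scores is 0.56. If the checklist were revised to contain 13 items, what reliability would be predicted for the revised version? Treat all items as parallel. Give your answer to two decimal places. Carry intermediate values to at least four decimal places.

0.51

Full-test reliability from the split-half r: r_full = 2(0.56)/(1 + 0.56) = 0.7179
Length factor from 32 to 13 items: n = 13/32 = 0.4062
r_new = n·r_full / (1 + (n − 1)·r_full) = 0.2916 / 0.5737 ≈ 0.5083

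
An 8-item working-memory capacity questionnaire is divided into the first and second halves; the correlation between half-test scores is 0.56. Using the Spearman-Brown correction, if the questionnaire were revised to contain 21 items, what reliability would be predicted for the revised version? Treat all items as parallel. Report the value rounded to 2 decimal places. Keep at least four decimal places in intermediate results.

0.87

Spearman-Brown correction (n = 2): r_full = 2·0.56/(1 + 0.56) = 0.7179
Then adjust to 21 items: n = 21/8 = 2.6250
r_new = n·r_full / (1 + (n − 1)·r_full) = 1.8845 / 2.1666 ≈ 0.8698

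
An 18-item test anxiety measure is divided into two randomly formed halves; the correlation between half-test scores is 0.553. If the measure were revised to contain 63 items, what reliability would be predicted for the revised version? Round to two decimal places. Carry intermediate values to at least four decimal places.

First correct the split-half correlation to full-test reliability: r_full = 2 × 0.553 / (1 + 0.553) ≈ 0.7122
Then adjust to 63 items: n = 63/18 = 3.5000
r_new = n·r_full / (1 + (n − 1)·r_full) = 2.4927 / 2.7805 ≈ 0.8965

0.90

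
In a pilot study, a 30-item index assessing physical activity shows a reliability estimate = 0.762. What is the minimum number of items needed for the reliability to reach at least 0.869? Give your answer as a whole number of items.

63

n = [0.869 × 0.238] / [0.762 × 0.131]
n = 0.206822 / 0.099822 ≈ 2.0719
2.0719 × 30 = 62.16 → 63 items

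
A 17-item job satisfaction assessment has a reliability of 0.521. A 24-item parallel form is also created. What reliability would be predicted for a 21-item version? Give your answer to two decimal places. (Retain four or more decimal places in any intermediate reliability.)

The 24-item form is not needed; work directly from the 17-item form with n = 21/17 = 1.2353.
r_{21} = n·r / (1 + (n − 1)·r) = 0.6436 / 1.1226 ≈ 0.5733

0.57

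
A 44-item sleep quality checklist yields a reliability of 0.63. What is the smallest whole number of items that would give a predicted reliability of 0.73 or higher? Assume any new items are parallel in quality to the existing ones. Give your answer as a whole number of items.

70

n = 0.73 × (1 − 0.63) / [ 0.63 × (1 − 0.73) ]
  = 0.2701 / 0.1701 = 1.5879
1.5879 × 44 = 69.87 → 70 items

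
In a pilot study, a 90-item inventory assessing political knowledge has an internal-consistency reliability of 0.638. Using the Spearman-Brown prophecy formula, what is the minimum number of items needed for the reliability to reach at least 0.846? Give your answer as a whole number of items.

Invert Spearman-Brown to solve for n:
n = r_target (1 − r_old) / [ r_old (1 − r_target) ]
n = [0.846 × 0.362] / [0.638 × 0.154]
  = 0.306252 / 0.098252 = 3.1170
So the test needs 3.1170 × 90 ≈ 280.53 items; rounding up, 281.

281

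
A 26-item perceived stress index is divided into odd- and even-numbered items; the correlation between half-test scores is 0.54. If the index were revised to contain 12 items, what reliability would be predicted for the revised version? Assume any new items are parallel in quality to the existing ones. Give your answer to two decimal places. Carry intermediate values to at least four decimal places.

0.52

Full-test reliability from the split-half r: r_full = 2(0.54)/(1 + 0.54) = 0.7013
Length factor from 26 to 12 items: n = 12/26 = 0.4615
r_new = n·r_full / (1 + (n − 1)·r_full) = 0.3236 / 0.6223 ≈ 0.5200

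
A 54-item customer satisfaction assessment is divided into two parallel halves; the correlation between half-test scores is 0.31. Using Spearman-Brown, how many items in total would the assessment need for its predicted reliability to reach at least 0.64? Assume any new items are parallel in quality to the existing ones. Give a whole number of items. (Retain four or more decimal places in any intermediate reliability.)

Corrected full-test reliability: r_full = 2 × 0.31 / (1 + 0.31) ≈ 0.4733
n = r_tgt(1 − r_full) / [r_full(1 − r_tgt)] = 0.64 × 0.5267 / (0.4733 × 0.36) ≈ 1.9784
Items = 1.9784 × 54 ≈ 106.83 → 107

107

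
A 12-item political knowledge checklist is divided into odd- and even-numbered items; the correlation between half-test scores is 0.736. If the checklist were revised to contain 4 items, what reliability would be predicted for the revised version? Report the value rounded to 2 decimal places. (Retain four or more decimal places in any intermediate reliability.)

0.65

First correct the split-half correlation to full-test reliability: r_full = 2 × 0.736 / (1 + 0.736) ≈ 0.8479
Then adjust to 4 items: n = 4/12 = 0.3333
r_new = n·r_full / (1 + (n − 1)·r_full) = 0.2826 / 0.4347 ≈ 0.6501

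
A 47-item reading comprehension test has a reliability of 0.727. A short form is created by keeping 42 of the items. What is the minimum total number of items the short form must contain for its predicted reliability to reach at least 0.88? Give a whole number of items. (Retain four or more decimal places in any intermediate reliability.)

130

Short-form reliability: n = 42/47 = 0.8936; r_42 = n·r/(1+(n−1)r) ≈ 0.7041
Length factor from the short form to reach 0.88: n' = 0.88(1 − 0.7041) / [0.7041(1 − 0.88)] ≈ 3.0819
Total items = 3.0819 × 42 = 129.44, rounded up to 130.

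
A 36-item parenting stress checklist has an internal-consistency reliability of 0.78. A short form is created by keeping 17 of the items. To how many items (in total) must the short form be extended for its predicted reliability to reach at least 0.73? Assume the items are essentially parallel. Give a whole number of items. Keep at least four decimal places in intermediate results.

28

First, r for the 17-item form: n = 17/36 = 0.4722, so r_17 = 0.4722·0.78/(1 + (0.4722 − 1)·0.78) = 0.6261
Length factor from the short form to reach 0.73: n' = 0.73(1 − 0.6261) / [0.6261(1 − 0.73)] ≈ 1.6146
Items = 1.6146 × 17 ≈ 27.45 → 28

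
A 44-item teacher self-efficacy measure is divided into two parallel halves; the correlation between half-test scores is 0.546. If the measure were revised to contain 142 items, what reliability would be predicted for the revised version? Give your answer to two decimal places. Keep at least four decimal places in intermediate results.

Full-test reliability from the split-half r: r_full = 2(0.546)/(1 + 0.546) = 0.7063
Length factor from 44 to 142 items: n = 142/44 = 3.2273
r_new = n·r_full / (1 + (n − 1)·r_full) = 2.2794 / 2.5731 ≈ 0.8859

0.89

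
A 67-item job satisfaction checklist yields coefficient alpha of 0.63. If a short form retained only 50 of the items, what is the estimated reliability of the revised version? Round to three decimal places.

0.560

The new length is 50/67 = 0.7463 times the old.
r_new = (0.7463 × 0.63) / (1 + (0.7463 − 1) × 0.63)
r_new = 0.4702 / 0.8402 ≈ 0.5596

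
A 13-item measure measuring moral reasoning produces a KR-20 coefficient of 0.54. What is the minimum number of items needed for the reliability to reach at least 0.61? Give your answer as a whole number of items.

18

n = 0.61(1 − 0.54) / [0.54(1 − 0.61)]
  = 0.2806 / 0.2106 = 1.3324
Items needed = n × 13 = 1.3324 × 13 ≈ 17.32 → round up to 18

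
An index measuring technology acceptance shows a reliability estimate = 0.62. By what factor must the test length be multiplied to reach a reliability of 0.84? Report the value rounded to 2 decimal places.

Invert Spearman-Brown to solve for n:
n = r_target (1 − r_old) / [ r_old (1 − r_target) ]
n = 0.84 × (1 − 0.62) / [ 0.62 × (1 − 0.84) ]
n = 0.3192 / 0.0992 ≈ 3.2177

3.22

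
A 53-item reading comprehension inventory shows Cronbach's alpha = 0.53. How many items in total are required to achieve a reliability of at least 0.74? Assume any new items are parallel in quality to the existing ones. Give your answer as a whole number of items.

Rearranging the Spearman-Brown formula for n,
n = r_target (1 − r_old) / [ r_old (1 − r_target) ]
n = 0.74(1 − 0.53) / [0.53(1 − 0.74)]
n = 0.3478 / 0.1378 ≈ 2.5239
Items needed = n × 53 = 2.5239 × 53 ≈ 133.77 → round up to 134

134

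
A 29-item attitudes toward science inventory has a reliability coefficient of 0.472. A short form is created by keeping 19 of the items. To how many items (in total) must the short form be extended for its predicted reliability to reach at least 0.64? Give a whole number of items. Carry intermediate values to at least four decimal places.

First, r for the 19-item form: n = 19/29 = 0.6552, so r_19 = 0.6552·0.472/(1 + (0.6552 − 1)·0.472) = 0.3694
Then solve for n' with r_old = 0.3694, r_target = 0.64: n' = 0.64(1 − 0.3694)/[0.3694(1 − 0.64)] = 3.0348
Items = 3.0348 × 19 ≈ 57.66 → 58

58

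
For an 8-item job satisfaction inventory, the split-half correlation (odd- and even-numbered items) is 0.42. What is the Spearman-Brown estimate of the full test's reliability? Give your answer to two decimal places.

r_full = 2r_hh / (1 + r_hh) = 2 × 0.42 / (1 + 0.42)
       = 0.8400 / 1.4200 = 0.5915

0.59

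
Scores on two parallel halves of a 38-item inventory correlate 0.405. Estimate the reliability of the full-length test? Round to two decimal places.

0.58

Apply the Spearman-Brown correction with n = 2:
r_full = 2(0.405) / (1 + 0.405)
       = 0.8100 / 1.4050 = 0.5765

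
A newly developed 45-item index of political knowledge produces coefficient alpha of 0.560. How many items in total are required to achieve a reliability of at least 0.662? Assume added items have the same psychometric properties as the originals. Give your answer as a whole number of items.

Spearman-Brown solved for the length factor n:
n = r*(1 − r) / [ r (1 − r*) ]
n = 0.662(1 − 0.560) / [0.560(1 − 0.662)]
  = 0.291280 / 0.189280 = 1.5389
So the test needs 1.5389 × 45 ≈ 69.25 items; rounding up, 70.

70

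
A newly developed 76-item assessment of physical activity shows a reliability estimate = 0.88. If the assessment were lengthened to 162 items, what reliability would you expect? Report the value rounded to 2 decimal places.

n = 162/76 = 2.1316
r_new = (2.1316 × 0.88) / (1 + (2.1316 − 1) × 0.88)
     = 1.8758 / 1.9958 = 0.9399

0.94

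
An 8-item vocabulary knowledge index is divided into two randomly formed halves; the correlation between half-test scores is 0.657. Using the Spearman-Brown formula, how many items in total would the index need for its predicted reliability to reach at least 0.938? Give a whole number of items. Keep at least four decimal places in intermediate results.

32

Corrected full-test reliability: r_full = 2 × 0.657 / (1 + 0.657) ≈ 0.7930
n = r_tgt(1 − r_full) / [r_full(1 − r_tgt)] = 0.938 × 0.2070 / (0.7930 × 0.062) ≈ 3.9492
Items = 3.9492 × 8 ≈ 31.59 → 32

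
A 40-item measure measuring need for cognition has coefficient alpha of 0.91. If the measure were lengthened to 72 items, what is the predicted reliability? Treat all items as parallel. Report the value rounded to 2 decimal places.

0.95

The new length is 72/40 = 1.8 times the old.
Apply the Spearman-Brown prophecy formula, r' = nr / [1 + (n − 1)r]:
r_new = (1.8 × 0.91) / (1 + (1.8 − 1) × 0.91)
     = 1.6380 / 1.7280 = 0.9479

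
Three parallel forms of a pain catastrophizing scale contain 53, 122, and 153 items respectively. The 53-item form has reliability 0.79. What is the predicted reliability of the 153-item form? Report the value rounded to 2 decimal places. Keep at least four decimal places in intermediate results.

0.92

Only the ratio of lengths matters: n = 153/53 = 2.8868
r_{153} = n·r / (1 + (n − 1)·r) = 2.2806 / 2.4906 ≈ 0.9157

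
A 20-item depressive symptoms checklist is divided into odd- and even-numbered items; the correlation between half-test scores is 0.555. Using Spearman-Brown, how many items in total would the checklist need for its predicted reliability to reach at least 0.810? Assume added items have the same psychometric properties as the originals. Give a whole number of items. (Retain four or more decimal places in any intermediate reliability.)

35

r_full = 2(0.555)/(1 + 0.555) = 0.7138
n = r_tgt(1 − r_full) / [r_full(1 − r_tgt)] = 0.810 × 0.2862 / (0.7138 × 0.190) ≈ 1.7093
Required items = 1.7093 × 20 = 34.19, so 35 items.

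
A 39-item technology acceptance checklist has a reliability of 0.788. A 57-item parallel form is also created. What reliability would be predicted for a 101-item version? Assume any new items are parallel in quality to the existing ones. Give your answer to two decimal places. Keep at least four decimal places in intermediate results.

0.91

The 57-item form is not needed; work directly from the 39-item form with n = 101/39 = 2.5897.
r_{101} = n·r / (1 + (n − 1)·r) = 2.0407 / 2.2527 ≈ 0.9059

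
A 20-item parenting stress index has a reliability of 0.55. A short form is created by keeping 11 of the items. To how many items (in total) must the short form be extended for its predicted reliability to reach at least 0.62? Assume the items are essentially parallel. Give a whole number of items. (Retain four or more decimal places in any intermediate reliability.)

27

First, r for the 11-item form: n = 11/20 = 0.5500, so r_11 = 0.5500·0.55/(1 + (0.5500 − 1)·0.55) = 0.4020
Then solve for n' with r_old = 0.4020, r_target = 0.62: n' = 0.62(1 − 0.4020)/[0.4020(1 − 0.62)] = 2.4271
Items = 2.4271 × 11 ≈ 26.70 → 27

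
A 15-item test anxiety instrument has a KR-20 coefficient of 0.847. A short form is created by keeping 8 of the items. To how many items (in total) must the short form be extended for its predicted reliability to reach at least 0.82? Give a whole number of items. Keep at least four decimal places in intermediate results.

First, r for the 8-item form: n = 8/15 = 0.5333, so r_8 = 0.5333·0.847/(1 + (0.5333 − 1)·0.847) = 0.7470
Then solve for n' with r_old = 0.7470, r_target = 0.82: n' = 0.82(1 − 0.7470)/[0.7470(1 − 0.82)] = 1.5429
Items = 1.5429 × 8 ≈ 12.34 → 13

13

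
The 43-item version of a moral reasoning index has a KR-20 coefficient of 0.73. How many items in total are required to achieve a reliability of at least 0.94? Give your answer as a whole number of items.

Invert Spearman-Brown to solve for n:
n = r_target (1 − r_old) / [ r_old (1 − r_target) ]
n = 0.94(1 − 0.73) / [0.73(1 − 0.94)]
  = 0.2538 / 0.0438 = 5.7945
5.7945 × 43 = 249.16 → 250 items

250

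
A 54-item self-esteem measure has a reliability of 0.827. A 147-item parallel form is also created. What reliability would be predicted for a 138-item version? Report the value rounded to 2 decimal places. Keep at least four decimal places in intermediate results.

0.92

The 147-item form is not needed; work directly from the 54-item form with n = 138/54 = 2.5556.
r_{138} = n·r / (1 + (n − 1)·r) = 2.1135 / 2.2865 ≈ 0.9243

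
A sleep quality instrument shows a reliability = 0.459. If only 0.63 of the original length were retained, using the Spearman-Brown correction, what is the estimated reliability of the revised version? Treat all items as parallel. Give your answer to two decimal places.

By Spearman-Brown, r_new = n r / (1 + (n − 1) r).
r_new = 0.63·0.459 / [1 + (0.63 − 1)·0.459]
     = 0.2892 / 0.8302 = 0.3483

0.35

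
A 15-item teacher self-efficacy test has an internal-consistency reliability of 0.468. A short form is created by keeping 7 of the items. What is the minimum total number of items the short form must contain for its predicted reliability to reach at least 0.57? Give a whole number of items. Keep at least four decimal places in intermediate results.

First, r for the 7-item form: n = 7/15 = 0.4667, so r_7 = 0.4667·0.468/(1 + (0.4667 − 1)·0.468) = 0.2911
Then solve for n' with r_old = 0.2911, r_target = 0.57: n' = 0.57(1 − 0.2911)/[0.2911(1 − 0.57)] = 3.2281
Total items = 3.2281 × 7 = 22.60, rounded up to 23.

23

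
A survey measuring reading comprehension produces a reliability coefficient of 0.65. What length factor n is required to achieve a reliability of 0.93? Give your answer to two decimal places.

n = 0.93 × (1 − 0.65) / [ 0.65 × (1 − 0.93) ]
n = 0.3255 / 0.0455 ≈ 7.1538

7.15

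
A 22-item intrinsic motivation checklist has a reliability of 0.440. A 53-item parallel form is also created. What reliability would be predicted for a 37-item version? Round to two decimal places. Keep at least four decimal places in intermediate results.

0.57

Only the ratio of lengths matters: n = 37/22 = 1.6818
r_{37} = n·r / (1 + (n − 1)·r) = 0.7400 / 1.3000 ≈ 0.5692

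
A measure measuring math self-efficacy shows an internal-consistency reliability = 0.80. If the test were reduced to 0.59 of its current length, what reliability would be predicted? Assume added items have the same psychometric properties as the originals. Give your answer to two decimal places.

r_new = (0.59 × 0.80) / (1 + (0.59 − 1) × 0.80)
     = 0.4720 / 0.6720 = 0.7024

0.70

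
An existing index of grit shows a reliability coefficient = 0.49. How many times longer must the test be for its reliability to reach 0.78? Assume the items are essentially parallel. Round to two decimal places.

n = 0.78(1 − 0.49) / [0.49(1 − 0.78)]
n = 0.3978 / 0.1078 ≈ 3.6902

3.69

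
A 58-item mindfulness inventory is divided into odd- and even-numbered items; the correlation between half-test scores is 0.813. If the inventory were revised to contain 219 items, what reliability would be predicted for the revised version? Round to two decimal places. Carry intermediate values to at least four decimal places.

Spearman-Brown correction (n = 2): r_full = 2·0.813/(1 + 0.813) = 0.8969
Then adjust to 219 items: n = 219/58 = 3.7759
r_new = n·r_full / (1 + (n − 1)·r_full) = 3.3866 / 3.4897 ≈ 0.9705

0.97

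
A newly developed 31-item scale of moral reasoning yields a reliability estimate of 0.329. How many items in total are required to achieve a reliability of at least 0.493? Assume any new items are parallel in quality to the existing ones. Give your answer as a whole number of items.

Spearman-Brown solved for the length factor n:
n = r_target (1 − r_old) / [ r_old (1 − r_target) ]
n = 0.493(1 − 0.329) / [0.329(1 − 0.493)]
n = 0.330803 / 0.166803 ≈ 1.9832
So the test needs 1.9832 × 31 ≈ 61.48 items; rounding up, 62.

62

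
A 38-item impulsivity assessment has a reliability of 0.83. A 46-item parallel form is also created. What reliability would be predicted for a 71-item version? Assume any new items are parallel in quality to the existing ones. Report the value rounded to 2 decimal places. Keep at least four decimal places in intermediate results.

0.90

Only the ratio of lengths matters: n = 71/38 = 1.8684
r_{71} = n·r / (1 + (n − 1)·r) = 1.5508 / 1.7208 ≈ 0.9012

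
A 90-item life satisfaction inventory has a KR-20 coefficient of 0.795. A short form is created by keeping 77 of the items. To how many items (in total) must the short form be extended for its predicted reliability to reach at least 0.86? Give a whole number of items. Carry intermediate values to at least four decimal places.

143

First, r for the 77-item form: n = 77/90 = 0.8556, so r_77 = 0.8556·0.795/(1 + (0.8556 − 1)·0.795) = 0.7684
Length factor from the short form to reach 0.86: n' = 0.86(1 − 0.7684) / [0.7684(1 − 0.86)] ≈ 1.8515
Items = 1.8515 × 77 ≈ 142.57 → 143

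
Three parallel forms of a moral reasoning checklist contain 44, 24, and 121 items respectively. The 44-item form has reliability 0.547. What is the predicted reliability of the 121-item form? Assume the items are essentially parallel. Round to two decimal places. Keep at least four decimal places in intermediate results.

0.77

Only the ratio of lengths matters: n = 121/44 = 2.7500
r_{121} = n·r / (1 + (n − 1)·r) = 1.5043 / 1.9573 ≈ 0.7686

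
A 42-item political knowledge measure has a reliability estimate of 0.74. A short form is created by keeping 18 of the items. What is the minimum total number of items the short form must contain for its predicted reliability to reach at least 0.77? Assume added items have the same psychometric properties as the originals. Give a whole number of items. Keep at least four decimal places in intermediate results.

50

Short-form reliability: n = 18/42 = 0.4286; r_18 = n·r/(1+(n−1)r) ≈ 0.5495
Length factor from the short form to reach 0.77: n' = 0.77(1 − 0.5495) / [0.5495(1 − 0.77)] ≈ 2.7447
Total items = 2.7447 × 18 = 49.40, rounded up to 50.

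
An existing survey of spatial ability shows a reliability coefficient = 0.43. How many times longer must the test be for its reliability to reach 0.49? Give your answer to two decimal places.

1.27

Rearranging the Spearman-Brown formula for n,
n = r_target (1 − r_old) / [ r_old (1 − r_target) ]
n = [0.49 × 0.57] / [0.43 × 0.51]
n = 0.2793 / 0.2193 ≈ 1.2736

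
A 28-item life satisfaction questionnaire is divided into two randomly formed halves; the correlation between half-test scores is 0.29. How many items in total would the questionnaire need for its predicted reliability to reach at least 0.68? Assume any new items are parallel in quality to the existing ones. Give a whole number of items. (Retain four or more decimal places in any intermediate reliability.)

73

Corrected full-test reliability: r_full = 2 × 0.29 / (1 + 0.29) ≈ 0.4496
Solve Spearman-Brown for n: n = 0.68(1 − 0.4496) / [0.4496(1 − 0.68)] = 2.6014
Required items = 2.6014 × 28 = 72.84, so 73 items.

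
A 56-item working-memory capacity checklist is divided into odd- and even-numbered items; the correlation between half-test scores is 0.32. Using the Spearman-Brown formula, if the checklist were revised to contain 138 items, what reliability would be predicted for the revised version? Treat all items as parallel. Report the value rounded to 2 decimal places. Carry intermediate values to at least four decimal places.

First correct the split-half correlation to full-test reliability: r_full = 2 × 0.32 / (1 + 0.32) ≈ 0.4848
Then adjust to 138 items: n = 138/56 = 2.4643
r_new = n·r_full / (1 + (n − 1)·r_full) = 1.1947 / 1.7099 ≈ 0.6987

0.70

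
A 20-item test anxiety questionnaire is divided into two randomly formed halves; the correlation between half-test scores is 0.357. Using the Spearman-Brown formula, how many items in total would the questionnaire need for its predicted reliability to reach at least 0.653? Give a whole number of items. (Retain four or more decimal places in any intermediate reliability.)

r_full = 2(0.357)/(1 + 0.357) = 0.5262
n = r_tgt(1 − r_full) / [r_full(1 − r_tgt)] = 0.653 × 0.4738 / (0.5262 × 0.347) ≈ 1.6944
Items = 1.6944 × 20 ≈ 33.89 → 34

34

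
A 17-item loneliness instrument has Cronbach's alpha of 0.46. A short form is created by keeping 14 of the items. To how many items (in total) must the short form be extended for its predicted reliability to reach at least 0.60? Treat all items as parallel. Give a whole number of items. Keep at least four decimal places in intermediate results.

Short-form reliability: n = 14/17 = 0.8235; r_14 = n·r/(1+(n−1)r) ≈ 0.4123
Length factor from the short form to reach 0.60: n' = 0.60(1 − 0.4123) / [0.4123(1 − 0.60)] ≈ 2.1381
Total items = 2.1381 × 14 = 29.93, rounded up to 30.

30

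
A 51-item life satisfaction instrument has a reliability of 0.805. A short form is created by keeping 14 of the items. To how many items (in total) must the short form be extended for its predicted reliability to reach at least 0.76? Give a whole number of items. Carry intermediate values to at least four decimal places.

Short-form reliability: n = 14/51 = 0.2745; r_14 = n·r/(1+(n−1)r) ≈ 0.5312
Length factor from the short form to reach 0.76: n' = 0.76(1 − 0.5312) / [0.5312(1 − 0.76)] ≈ 2.7947
Items = 2.7947 × 14 ≈ 39.13 → 40

40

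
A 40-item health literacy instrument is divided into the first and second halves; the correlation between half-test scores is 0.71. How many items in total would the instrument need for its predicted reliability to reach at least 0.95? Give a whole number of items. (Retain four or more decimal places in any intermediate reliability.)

Corrected full-test reliability: r_full = 2 × 0.71 / (1 + 0.71) ≈ 0.8304
Solve Spearman-Brown for n: n = 0.95(1 − 0.8304) / [0.8304(1 − 0.95)] = 3.8805
Required items = 3.8805 × 40 = 155.22, so 156 items.

156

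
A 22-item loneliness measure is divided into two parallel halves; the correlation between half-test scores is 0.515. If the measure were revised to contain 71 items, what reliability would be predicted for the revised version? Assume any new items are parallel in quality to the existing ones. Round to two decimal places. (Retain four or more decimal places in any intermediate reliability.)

0.87

Full-test reliability from the split-half r: r_full = 2(0.515)/(1 + 0.515) = 0.6799
Then adjust to 71 items: n = 71/22 = 3.2273
r_new = n·r_full / (1 + (n − 1)·r_full) = 2.1942 / 2.5143 ≈ 0.8727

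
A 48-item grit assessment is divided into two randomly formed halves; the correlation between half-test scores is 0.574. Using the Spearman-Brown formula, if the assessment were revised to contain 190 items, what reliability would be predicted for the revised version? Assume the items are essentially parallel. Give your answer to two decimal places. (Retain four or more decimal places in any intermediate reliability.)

First correct the split-half correlation to full-test reliability: r_full = 2 × 0.574 / (1 + 0.574) ≈ 0.7294
Then adjust to 190 items: n = 190/48 = 3.9583
r_new = n·r_full / (1 + (n − 1)·r_full) = 2.8872 / 3.1578 ≈ 0.9143

0.91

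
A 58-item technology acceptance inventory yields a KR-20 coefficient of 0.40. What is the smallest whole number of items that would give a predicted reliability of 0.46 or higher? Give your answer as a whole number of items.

75

Rearranging the Spearman-Brown formula for n,
n = r*(1 − r) / [ r (1 − r*) ]
n = 0.46 × (1 − 0.40) / [ 0.40 × (1 − 0.46) ]
  = 0.2760 / 0.2160 = 1.2778
Items needed = n × 58 = 1.2778 × 58 ≈ 74.11 → round up to 75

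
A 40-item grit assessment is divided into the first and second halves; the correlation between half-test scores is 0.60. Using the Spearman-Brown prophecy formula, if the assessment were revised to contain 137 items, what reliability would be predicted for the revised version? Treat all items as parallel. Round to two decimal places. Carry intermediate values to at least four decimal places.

0.91

First correct the split-half correlation to full-test reliability: r_full = 2 × 0.60 / (1 + 0.60) ≈ 0.7500
Then adjust to 137 items: n = 137/40 = 3.4250
r_new = n·r_full / (1 + (n − 1)·r_full) = 2.5687 / 2.8187 ≈ 0.9113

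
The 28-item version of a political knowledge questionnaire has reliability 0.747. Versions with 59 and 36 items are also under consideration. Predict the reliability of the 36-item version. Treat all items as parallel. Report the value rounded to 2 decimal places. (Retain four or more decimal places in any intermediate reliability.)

0.79

Only the ratio of lengths matters: n = 36/28 = 1.2857
r_{36} = n·r / (1 + (n − 1)·r) = 0.9604 / 1.2134 ≈ 0.7915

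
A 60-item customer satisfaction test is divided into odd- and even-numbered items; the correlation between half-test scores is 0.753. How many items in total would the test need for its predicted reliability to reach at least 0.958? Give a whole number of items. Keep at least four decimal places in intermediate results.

r_full = 2(0.753)/(1 + 0.753) = 0.8591
n = r_tgt(1 − r_full) / [r_full(1 − r_tgt)] = 0.958 × 0.1409 / (0.8591 × 0.042) ≈ 3.7410
Required items = 3.7410 × 60 = 224.46, so 225 items.

225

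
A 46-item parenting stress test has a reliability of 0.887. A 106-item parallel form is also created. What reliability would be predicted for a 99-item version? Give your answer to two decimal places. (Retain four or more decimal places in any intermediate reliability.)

0.94

Only the ratio of lengths matters: n = 99/46 = 2.1522
r_{99} = n·r / (1 + (n − 1)·r) = 1.9090 / 2.0220 ≈ 0.9441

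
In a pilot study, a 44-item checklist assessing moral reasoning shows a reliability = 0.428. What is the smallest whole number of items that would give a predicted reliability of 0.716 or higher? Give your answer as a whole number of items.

Spearman-Brown solved for the length factor n:
n = r*(1 − r) / [ r (1 − r*) ]
n = [0.716 × 0.572] / [0.428 × 0.284]
  = 0.409552 / 0.121552 = 3.3694
So the test needs 3.3694 × 44 ≈ 148.25 items; rounding up, 149.

149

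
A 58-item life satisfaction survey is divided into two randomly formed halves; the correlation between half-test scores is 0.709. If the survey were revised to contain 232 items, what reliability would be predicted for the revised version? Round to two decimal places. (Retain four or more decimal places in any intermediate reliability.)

Full-test reliability from the split-half r: r_full = 2(0.709)/(1 + 0.709) = 0.8297
Length factor from 58 to 232 items: n = 232/58 = 4.0000
r_new = n·r_full / (1 + (n − 1)·r_full) = 3.3188 / 3.4891 ≈ 0.9512

0.95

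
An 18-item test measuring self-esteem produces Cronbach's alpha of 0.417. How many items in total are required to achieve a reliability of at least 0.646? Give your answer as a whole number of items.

46

Invert Spearman-Brown to solve for n:
n = r*(1 − r) / [ r (1 − r*) ]
n = 0.646(1 − 0.417) / [0.417(1 − 0.646)]
n = 0.376618 / 0.147618 ≈ 2.5513
Items needed = n × 18 = 2.5513 × 18 ≈ 45.92 → round up to 46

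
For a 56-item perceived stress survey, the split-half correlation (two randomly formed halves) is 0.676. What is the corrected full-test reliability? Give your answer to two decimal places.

Apply the Spearman-Brown correction with n = 2:
r_full = 2r_hh / (1 + r_hh) = 2 × 0.676 / (1 + 0.676)
       = 1.3520 / 1.6760 = 0.8067

0.81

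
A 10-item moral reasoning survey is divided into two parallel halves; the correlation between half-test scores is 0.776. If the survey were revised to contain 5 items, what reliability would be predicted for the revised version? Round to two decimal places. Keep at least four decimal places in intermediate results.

Full-test reliability from the split-half r: r_full = 2(0.776)/(1 + 0.776) = 0.8739
Length factor from 10 to 5 items: n = 5/10 = 0.5000
r_new = n·r_full / (1 + (n − 1)·r_full) = 0.4370 / 0.5631 ≈ 0.7761

0.78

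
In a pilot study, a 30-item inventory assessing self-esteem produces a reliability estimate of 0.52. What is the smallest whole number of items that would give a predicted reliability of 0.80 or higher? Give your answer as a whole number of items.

Invert Spearman-Brown to solve for n:
n = r_target (1 − r_old) / [ r_old (1 − r_target) ]
n = 0.80(1 − 0.52) / [0.52(1 − 0.80)]
  = 0.3840 / 0.1040 = 3.6923
3.6923 × 30 = 110.77 → 111 items

111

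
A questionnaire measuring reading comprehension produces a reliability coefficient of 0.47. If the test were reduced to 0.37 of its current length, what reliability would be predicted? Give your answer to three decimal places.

r_new = (0.37 × 0.47) / (1 + (0.37 − 1) × 0.47)
r_new = 0.1739 / 0.7039 ≈ 0.2471

0.247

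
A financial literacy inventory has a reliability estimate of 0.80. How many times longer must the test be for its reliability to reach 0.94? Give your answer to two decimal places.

3.92

Invert Spearman-Brown to solve for n:
n = r_target (1 − r_old) / [ r_old (1 − r_target) ]
n = 0.94 × (1 − 0.80) / [ 0.80 × (1 − 0.94) ]
  = 0.1880 / 0.0480 = 3.9167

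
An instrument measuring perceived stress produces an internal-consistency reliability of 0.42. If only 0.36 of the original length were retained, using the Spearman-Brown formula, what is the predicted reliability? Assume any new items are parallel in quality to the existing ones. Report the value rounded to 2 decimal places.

0.21

r_new = (0.36 × 0.42) / (1 + (0.36 − 1) × 0.42)
     = 0.1512 / 0.7312 = 0.2068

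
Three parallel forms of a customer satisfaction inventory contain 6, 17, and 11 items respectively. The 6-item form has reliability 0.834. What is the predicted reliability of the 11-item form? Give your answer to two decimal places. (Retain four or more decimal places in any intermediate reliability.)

The 17-item form is not needed; work directly from the 6-item form with n = 11/6 = 1.8333.
r_{11} = n·r / (1 + (n − 1)·r) = 1.5290 / 1.6950 ≈ 0.9021

0.90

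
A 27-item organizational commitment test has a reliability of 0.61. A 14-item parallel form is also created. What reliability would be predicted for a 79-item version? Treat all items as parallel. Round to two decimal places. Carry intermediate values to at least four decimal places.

0.82

Only the ratio of lengths matters: n = 79/27 = 2.9259
r_{79} = n·r / (1 + (n − 1)·r) = 1.7848 / 2.1748 ≈ 0.8207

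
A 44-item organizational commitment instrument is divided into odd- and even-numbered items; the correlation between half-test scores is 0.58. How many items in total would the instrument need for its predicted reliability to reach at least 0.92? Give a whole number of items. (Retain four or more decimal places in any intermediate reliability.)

184

Corrected full-test reliability: r_full = 2 × 0.58 / (1 + 0.58) ≈ 0.7342
Solve Spearman-Brown for n: n = 0.92(1 − 0.7342) / [0.7342(1 − 0.92)] = 4.1633
Items = 4.1633 × 44 ≈ 183.19 → 184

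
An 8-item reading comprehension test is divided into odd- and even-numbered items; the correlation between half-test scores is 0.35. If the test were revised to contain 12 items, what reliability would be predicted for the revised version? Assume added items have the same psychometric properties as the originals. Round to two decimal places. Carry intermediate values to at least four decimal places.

Spearman-Brown correction (n = 2): r_full = 2·0.35/(1 + 0.35) = 0.5185
Length factor from 8 to 12 items: n = 12/8 = 1.5000
r_new = n·r_full / (1 + (n − 1)·r_full) = 0.7777 / 1.2592 ≈ 0.6176

0.62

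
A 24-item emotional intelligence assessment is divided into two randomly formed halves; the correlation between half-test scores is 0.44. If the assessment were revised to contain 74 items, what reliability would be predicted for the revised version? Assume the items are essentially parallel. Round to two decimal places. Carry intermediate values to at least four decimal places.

0.83

Spearman-Brown correction (n = 2): r_full = 2·0.44/(1 + 0.44) = 0.6111
Then adjust to 74 items: n = 74/24 = 3.0833
r_new = n·r_full / (1 + (n − 1)·r_full) = 1.8842 / 2.2731 ≈ 0.8289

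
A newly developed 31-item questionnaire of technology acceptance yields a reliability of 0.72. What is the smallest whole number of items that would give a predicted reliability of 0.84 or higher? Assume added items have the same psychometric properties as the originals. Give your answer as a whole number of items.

64

n = 0.84 × (1 − 0.72) / [ 0.72 × (1 − 0.84) ]
n = 0.2352 / 0.1152 ≈ 2.0417
So the test needs 2.0417 × 31 ≈ 63.29 items; rounding up, 64.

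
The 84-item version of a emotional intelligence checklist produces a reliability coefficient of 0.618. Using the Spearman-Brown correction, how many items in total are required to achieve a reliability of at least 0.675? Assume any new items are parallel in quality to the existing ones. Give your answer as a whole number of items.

108

n = 0.675(1 − 0.618) / [0.618(1 − 0.675)]
  = 0.257850 / 0.200850 = 1.2838
Items needed = n × 84 = 1.2838 × 84 ≈ 107.84 → round up to 108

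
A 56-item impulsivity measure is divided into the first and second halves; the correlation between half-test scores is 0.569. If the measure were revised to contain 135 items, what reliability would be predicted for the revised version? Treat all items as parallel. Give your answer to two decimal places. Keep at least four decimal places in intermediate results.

Full-test reliability from the split-half r: r_full = 2(0.569)/(1 + 0.569) = 0.7253
Then adjust to 135 items: n = 135/56 = 2.4107
r_new = n·r_full / (1 + (n − 1)·r_full) = 1.7485 / 2.0232 ≈ 0.8642

0.86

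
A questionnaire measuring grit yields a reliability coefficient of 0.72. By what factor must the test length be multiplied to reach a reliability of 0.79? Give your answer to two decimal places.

Invert Spearman-Brown to solve for n:
n = r_target (1 − r_old) / [ r_old (1 − r_target) ]
n = [0.79 × 0.28] / [0.72 × 0.21]
  = 0.2212 / 0.1512 = 1.4630

1.46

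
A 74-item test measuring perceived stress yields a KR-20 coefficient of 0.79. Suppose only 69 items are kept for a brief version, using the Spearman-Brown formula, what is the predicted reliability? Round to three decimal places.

The new length is 69/74 = 0.9324 times the old.
By Spearman-Brown, r_new = n r / (1 + (n − 1) r).
r_new = (0.9324 × 0.79) / (1 + (0.9324 − 1) × 0.79)
r_new = 0.7366 / 0.9466 ≈ 0.7782

0.778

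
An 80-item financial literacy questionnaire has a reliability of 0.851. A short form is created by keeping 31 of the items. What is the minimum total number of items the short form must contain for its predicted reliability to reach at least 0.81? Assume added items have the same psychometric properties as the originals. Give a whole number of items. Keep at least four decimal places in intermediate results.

60

First, r for the 31-item form: n = 31/80 = 0.3875, so r_31 = 0.3875·0.851/(1 + (0.3875 − 1)·0.851) = 0.6888
Then solve for n' with r_old = 0.6888, r_target = 0.81: n' = 0.81(1 − 0.6888)/[0.6888(1 − 0.81)] = 1.9261
Total items = 1.9261 × 31 = 59.71, rounded up to 60.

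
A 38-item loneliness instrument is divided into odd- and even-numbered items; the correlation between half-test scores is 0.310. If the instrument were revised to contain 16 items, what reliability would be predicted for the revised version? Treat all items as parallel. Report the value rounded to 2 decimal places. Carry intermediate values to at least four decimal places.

First correct the split-half correlation to full-test reliability: r_full = 2 × 0.310 / (1 + 0.310) ≈ 0.4733
Length factor from 38 to 16 items: n = 16/38 = 0.4211
r_new = n·r_full / (1 + (n − 1)·r_full) = 0.1993 / 0.7260 ≈ 0.2745

0.27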